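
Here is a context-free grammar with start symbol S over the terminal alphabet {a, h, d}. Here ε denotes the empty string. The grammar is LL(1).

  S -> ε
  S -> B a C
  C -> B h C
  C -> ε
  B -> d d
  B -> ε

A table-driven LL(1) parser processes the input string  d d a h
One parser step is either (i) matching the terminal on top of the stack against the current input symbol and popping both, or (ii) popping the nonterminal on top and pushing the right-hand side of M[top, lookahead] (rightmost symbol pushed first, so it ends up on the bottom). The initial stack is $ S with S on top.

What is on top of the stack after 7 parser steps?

     Stack      Input      Action
  1  $ S        d d a h $  expand S -> B a C
  2  $ C a B    d d a h $  expand B -> d d
  3  $ C a d d  d d a h $  match d
  4  $ C a d    d a h $    match d
  5  $ C a      a h $      match a
  6  $ C        h $        expand C -> B h C
  7  $ C h B    h $        expand B -> ε
Stack after step 7: $ C h (top = h).

h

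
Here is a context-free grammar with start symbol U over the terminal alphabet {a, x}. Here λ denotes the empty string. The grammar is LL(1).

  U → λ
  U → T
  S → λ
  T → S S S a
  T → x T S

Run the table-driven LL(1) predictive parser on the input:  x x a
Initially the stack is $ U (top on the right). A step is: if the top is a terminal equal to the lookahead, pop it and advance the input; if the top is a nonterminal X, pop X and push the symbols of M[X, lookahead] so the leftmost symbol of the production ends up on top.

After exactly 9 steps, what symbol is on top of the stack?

a

     Stack          Input    Action
  1  $ U            x x a $  expand U → T
  2  $ T            x x a $  expand T → x T S
  3  $ S T x        x x a $  match x
  4  $ S T          x a $    expand T → x T S
  5  $ S S T x      x a $    match x
  6  $ S S T        a $      expand T → S S S a
  7  $ S S a S S S  a $      expand S → λ
  8  $ S S a S S    a $      expand S → λ
  9  $ S S a S      a $      expand S → λ
Stack after step 9: $ S S a (top = a).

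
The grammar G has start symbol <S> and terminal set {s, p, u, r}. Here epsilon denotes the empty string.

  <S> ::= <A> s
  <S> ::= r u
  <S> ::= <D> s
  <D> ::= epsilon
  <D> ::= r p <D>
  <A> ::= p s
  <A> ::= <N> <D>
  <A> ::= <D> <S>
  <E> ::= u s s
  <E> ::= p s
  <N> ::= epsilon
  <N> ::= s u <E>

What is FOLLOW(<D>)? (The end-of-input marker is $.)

FIRST(<D>): from <D>::=epsilon we get {epsilon}; from <D>::=r p <D> we get {r}. So FIRST(<D>) = {epsilon, r}.
FIRST(<E>): from <E>::=u s s we get {u}; from <E>::=p s we get {p}. So FIRST(<E>) = {p, u}.
FIRST(<N>): from <N>::=epsilon we get {epsilon}; from <N>::=s u <E> we get {s}. So FIRST(<N>) = {epsilon, s}.
FIRST(<S>): from <S>::=<A> s we get {p, r, s}; from <S>::=r u we get {r}; from <S>::=<D> s we get {r, s}. So FIRST(<S>) = {p, r, s}.
FIRST(<A>): from <A>::=p s we get {p}; from <A>::=<N> <D> we get {epsilon, r, s}; from <A>::=<D> <S> we get {p, r, s}. So FIRST(<A>) = {epsilon, p, r, s}.
FOLLOW(<S>) includes $ since <S> is the start symbol.
FOLLOW(<A>): in <S>::=<A> s, <A> is followed by s with FIRST {s}. Thus FOLLOW(<A>) = {s}.
FOLLOW(<S>): in <A>::=<D> <S>, the suffix after <S> is empty, so FOLLOW(<S>) ⊇ FOLLOW(<A>) = {s}. Thus FOLLOW(<S>) = {$, s}.
FOLLOW(<D>): in <S>::=<D> s, <D> is followed by s with FIRST {s}; in <D>::=r p <D>, the suffix after <D> is empty (adds nothing new); in <A>::=<N> <D>, the suffix after <D> is empty, so FOLLOW(<D>) ⊇ FOLLOW(<A>) = {s}; in <A>::=<D> <S>, <D> is followed by <S> with FIRST {p, r, s}. Thus FOLLOW(<D>) = {p, r, s}.
FOLLOW(<N>): in <A>::=<N> <D>, <N> is followed by <D> with FIRST {epsilon, r}; in <A>::=<N> <D>, the suffix after <N> is nullable, so FOLLOW(<N>) ⊇ FOLLOW(<A>) = {s}. Thus FOLLOW(<N>) = {r, s}.
FOLLOW(<E>): in <N>::=s u <E>, the suffix after <E> is empty, so FOLLOW(<E>) ⊇ FOLLOW(<N>) = {r, s}. Thus FOLLOW(<E>) = {r, s}.

{p, r, s}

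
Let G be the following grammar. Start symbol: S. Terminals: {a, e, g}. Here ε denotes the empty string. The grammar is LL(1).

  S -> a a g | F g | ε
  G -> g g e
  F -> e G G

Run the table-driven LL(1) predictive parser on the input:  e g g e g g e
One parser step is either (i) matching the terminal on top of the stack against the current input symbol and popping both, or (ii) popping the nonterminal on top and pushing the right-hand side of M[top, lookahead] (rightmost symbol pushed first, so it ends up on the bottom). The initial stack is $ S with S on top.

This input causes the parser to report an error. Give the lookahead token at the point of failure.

      Stack        Input            Action
   1  $ S          e g g e g g e $  expand S -> F g
   2  $ g F        e g g e g g e $  expand F -> e G G
   3  $ g G G e    e g g e g g e $  match e
   4  $ g G G      g g e g g e $    expand G -> g g e
   5  $ g G e g g  g g e g g e $    match g
   6  $ g G e g    g e g g e $      match g
   7  $ g G e      e g g e $        match e
   8  $ g G        g g e $          expand G -> g g e
   9  $ g e g g    g g e $          match g
  10  $ g e g      g e $            match g
  11  $ g e        e $              match e
  12  $ g          $                error: top is terminal g but lookahead is $

$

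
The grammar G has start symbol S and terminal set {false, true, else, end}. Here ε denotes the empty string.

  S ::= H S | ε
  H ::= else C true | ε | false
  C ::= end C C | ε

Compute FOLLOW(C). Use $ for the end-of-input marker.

FIRST(H) = {ε, else, false}
FIRST(C) = {ε, end}
FIRST(S) = {ε, else, false}  (via H S)
FOLLOW(S) includes $ since S is the start symbol.
FOLLOW(S): in S::=H S, the suffix after S is empty (adds nothing new). Thus FOLLOW(S) = {$}.
FOLLOW(H): in S::=H S, H is followed by S with FIRST {ε, else, false}; in S::=H S, the suffix after H is nullable, so FOLLOW(H) ⊇ FOLLOW(S) = {$}. Thus FOLLOW(H) = {$, else, false}.
FOLLOW(C): in H::=else C true, C is followed by true with FIRST {true}; in C::=end C C (occurrence 1), C is followed by C with FIRST {ε, end}; in C::=end C C (occurrence 1), the suffix after C is nullable (adds nothing new); in C::=end C C (occurrence 2), the suffix after C is empty (adds nothing new). Thus FOLLOW(C) = {end, true}.

{end, true}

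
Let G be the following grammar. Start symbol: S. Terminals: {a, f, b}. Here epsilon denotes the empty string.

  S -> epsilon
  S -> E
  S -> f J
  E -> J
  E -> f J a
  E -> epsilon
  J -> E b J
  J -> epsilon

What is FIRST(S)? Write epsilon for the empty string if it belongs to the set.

FIRST(S): from S->epsilon we get {epsilon}; from S->E we get {epsilon, b, f}; from S->f J we get {f}. So FIRST(S) = {epsilon, b, f}.
FIRST(E): from E->J we get {epsilon, b, f}; from E->f J a we get {f}; from E->epsilon we get {epsilon}. So FIRST(E) = {epsilon, b, f}.
FIRST(J): from J->E b J we get {b, f}; from J->epsilon we get {epsilon}. So FIRST(J) = {epsilon, b, f}.

{epsilon, b, f}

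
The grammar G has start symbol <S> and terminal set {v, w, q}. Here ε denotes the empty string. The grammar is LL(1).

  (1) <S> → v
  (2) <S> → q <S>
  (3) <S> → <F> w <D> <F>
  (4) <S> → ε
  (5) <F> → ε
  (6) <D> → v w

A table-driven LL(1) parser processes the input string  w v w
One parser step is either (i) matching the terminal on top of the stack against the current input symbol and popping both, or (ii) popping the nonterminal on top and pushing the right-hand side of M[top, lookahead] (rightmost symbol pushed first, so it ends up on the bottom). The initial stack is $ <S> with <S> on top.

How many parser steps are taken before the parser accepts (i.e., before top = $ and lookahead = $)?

step 1: stack=$ <S>  input=w v w $  — expand <S> → <F> w <D> <F>
step 2: stack=$ <F> <D> w <F>  input=w v w $  — expand <F> → ε
step 3: stack=$ <F> <D> w  input=w v w $  — match w
step 4: stack=$ <F> <D>  input=v w $  — expand <D> → v w
step 5: stack=$ <F> w v  input=v w $  — match v
step 6: stack=$ <F> w  input=w $  — match w
step 7: stack=$ <F>  input=$  — expand <F> → ε
Accept reached after 7 steps.

7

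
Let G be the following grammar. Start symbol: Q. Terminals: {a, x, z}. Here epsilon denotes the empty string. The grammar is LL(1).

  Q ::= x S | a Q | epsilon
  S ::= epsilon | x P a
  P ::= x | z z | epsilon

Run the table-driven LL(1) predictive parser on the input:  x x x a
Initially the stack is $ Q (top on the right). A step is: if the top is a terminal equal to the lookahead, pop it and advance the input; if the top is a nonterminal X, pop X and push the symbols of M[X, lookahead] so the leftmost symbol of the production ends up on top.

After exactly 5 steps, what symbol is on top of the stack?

x

step 1: stack=$ Q  input=x x x a $  — expand Q ::= x S
step 2: stack=$ S x  input=x x x a $  — match x
step 3: stack=$ S  input=x x a $  — expand S ::= x P a
step 4: stack=$ a P x  input=x x a $  — match x
step 5: stack=$ a P  input=x a $  — expand P ::= x
Stack after step 5: $ a x (top = x).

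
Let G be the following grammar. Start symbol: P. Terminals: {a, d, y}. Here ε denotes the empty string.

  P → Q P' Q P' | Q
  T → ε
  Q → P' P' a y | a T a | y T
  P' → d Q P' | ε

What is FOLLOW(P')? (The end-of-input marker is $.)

FIRST(T) = {ε}
FIRST(P') = {ε, d}
FIRST(Q) = {a, d, y}  (via P' P' a y)
FIRST(P) = {a, d, y}  (via Q P' Q P', Q)
FOLLOW(P) includes $ since P is the start symbol.
FOLLOW(P): P appears on no right-hand side. Thus FOLLOW(P) = {$}.
FOLLOW(P'): in P→Q P' Q P' (occurrence 1), P' is followed by Q P' with FIRST {a, d, y}; in P→Q P' Q P' (occurrence 2), the suffix after P' is empty, so FOLLOW(P') ⊇ FOLLOW(P) = {$}; in Q→P' P' a y (occurrence 1), P' is followed by P' a y with FIRST {a, d}; in Q→P' P' a y (occurrence 2), P' is followed by a y with FIRST {a}; in P'→d Q P', the suffix after P' is empty (adds nothing new). Thus FOLLOW(P') = {$, a, d, y}.
FOLLOW(Q): in P→Q P' Q P' (occurrence 1), Q is followed by P' Q P' with FIRST {a, d, y}; in P→Q P' Q P' (occurrence 2), Q is followed by P' with FIRST {ε, d}; in P→Q P' Q P' (occurrence 2), the suffix after Q is nullable, so FOLLOW(Q) ⊇ FOLLOW(P) = {$}; in P→Q, the suffix after Q is empty, so FOLLOW(Q) ⊇ FOLLOW(P) = {$}; in P'→d Q P', Q is followed by P' with FIRST {ε, d}; in P'→d Q P', the suffix after Q is nullable, so FOLLOW(Q) ⊇ FOLLOW(P') = {$, a, d, y}. Thus FOLLOW(Q) = {$, a, d, y}.
FOLLOW(T): in Q→a T a, T is followed by a with FIRST {a}; in Q→y T, the suffix after T is empty, so FOLLOW(T) ⊇ FOLLOW(Q) = {$, a, d, y}. Thus FOLLOW(T) = {$, a, d, y}.

{$, a, d, y}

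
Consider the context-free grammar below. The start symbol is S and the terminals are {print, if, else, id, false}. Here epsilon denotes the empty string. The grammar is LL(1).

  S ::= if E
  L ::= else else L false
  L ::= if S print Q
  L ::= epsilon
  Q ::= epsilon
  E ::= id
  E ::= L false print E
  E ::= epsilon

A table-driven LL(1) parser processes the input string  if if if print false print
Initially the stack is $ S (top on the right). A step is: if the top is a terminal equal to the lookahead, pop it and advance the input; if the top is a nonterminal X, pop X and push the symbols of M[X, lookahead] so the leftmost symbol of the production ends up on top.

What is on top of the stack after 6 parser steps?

step 1: stack=$ S  input=if if if print false print $  — expand S ::= if E
step 2: stack=$ E if  input=if if if print false print $  — match if
step 3: stack=$ E  input=if if print false print $  — expand E ::= L false print E
step 4: stack=$ E print false L  input=if if print false print $  — expand L ::= if S print Q
step 5: stack=$ E print false Q print S if  input=if if print false print $  — match if
step 6: stack=$ E print false Q print S  input=if print false print $  — expand S ::= if E
Stack after step 6: $ E print false Q print E if (top = if).

if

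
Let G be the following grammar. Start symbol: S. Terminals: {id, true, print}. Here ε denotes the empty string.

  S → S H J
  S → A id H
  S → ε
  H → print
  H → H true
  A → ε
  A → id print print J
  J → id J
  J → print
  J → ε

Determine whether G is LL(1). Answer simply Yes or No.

No

FIRST(S) = {ε, id, print}
FIRST(H) = {print}
FIRST(A) = {ε, id}
FIRST(J) = {ε, id, print}
FOLLOW(S) = {$, print}
FOLLOW(H) = {$, id, print, true}
FOLLOW(A) = {id}
FOLLOW(J) = {$, id, print}
Cell M[A, id] receives both A → ε and A → id print print J — the grammar is not LL(1).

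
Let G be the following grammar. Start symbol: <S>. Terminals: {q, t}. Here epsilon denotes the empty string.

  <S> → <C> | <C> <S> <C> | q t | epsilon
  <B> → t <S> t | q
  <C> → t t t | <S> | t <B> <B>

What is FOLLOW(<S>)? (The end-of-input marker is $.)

{$, q, t}

FIRST(<B>) = {q, t}
FIRST(<S>) = {epsilon, q, t}  (via <C>, <C> <S> <C>)
FIRST(<C>) = {epsilon, q, t}  (via <S>)
FOLLOW(<S>) includes $ since <S> is the start symbol.
FOLLOW(<S>): in <S>→<C> <S> <C>, <S> is followed by <C> with FIRST {epsilon, q, t}; in <S>→<C> <S> <C>, the suffix after <S> is nullable (adds nothing new); in <B>→t <S> t, <S> is followed by t with FIRST {t}; in <C>→<S>, the suffix after <S> is empty, so FOLLOW(<S>) ⊇ FOLLOW(<C>) = {$, q, t}. Thus FOLLOW(<S>) = {$, q, t}.
FOLLOW(<C>): in <S>→<C>, the suffix after <C> is empty, so FOLLOW(<C>) ⊇ FOLLOW(<S>) = {$, q, t}; in <S>→<C> <S> <C> (occurrence 1), <C> is followed by <S> <C> with FIRST {epsilon, q, t}; in <S>→<C> <S> <C> (occurrence 1), the suffix after <C> is nullable, so FOLLOW(<C>) ⊇ FOLLOW(<S>) = {$, q, t}; in <S>→<C> <S> <C> (occurrence 2), the suffix after <C> is empty, so FOLLOW(<C>) ⊇ FOLLOW(<S>) = {$, q, t}. Thus FOLLOW(<C>) = {$, q, t}.
FOLLOW(<B>): in <C>→t <B> <B> (occurrence 1), <B> is followed by <B> with FIRST {q, t}; in <C>→t <B> <B> (occurrence 2), the suffix after <B> is empty, so FOLLOW(<B>) ⊇ FOLLOW(<C>) = {$, q, t}. Thus FOLLOW(<B>) = {$, q, t}.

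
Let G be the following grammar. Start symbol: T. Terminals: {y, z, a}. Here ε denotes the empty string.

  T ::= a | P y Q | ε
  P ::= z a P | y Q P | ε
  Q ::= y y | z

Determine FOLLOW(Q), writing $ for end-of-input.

{$, y, z}

FIRST(P): from P::=z a P we get {z}; from P::=y Q P we get {y}; from P::=ε we get {ε}. So FIRST(P) = {ε, y, z}.
FIRST(Q): from Q::=y y we get {y}; from Q::=z we get {z}. So FIRST(Q) = {y, z}.
FIRST(T): from T::=a we get {a}; from T::=P y Q we get {y, z}; from T::=ε we get {ε}. So FIRST(T) = {ε, a, y, z}.
FOLLOW(T) includes $ since T is the start symbol.
FOLLOW(T): T appears on no right-hand side. Thus FOLLOW(T) = {$}.
FOLLOW(P): in T::=P y Q, P is followed by y Q with FIRST {y}; in P::=z a P, the suffix after P is empty (adds nothing new); in P::=y Q P, the suffix after P is empty (adds nothing new). Thus FOLLOW(P) = {y}.
FOLLOW(Q): in T::=P y Q, the suffix after Q is empty, so FOLLOW(Q) ⊇ FOLLOW(T) = {$}; in P::=y Q P, Q is followed by P with FIRST {ε, y, z}; in P::=y Q P, the suffix after Q is nullable, so FOLLOW(Q) ⊇ FOLLOW(P) = {y}. Thus FOLLOW(Q) = {$, y, z}.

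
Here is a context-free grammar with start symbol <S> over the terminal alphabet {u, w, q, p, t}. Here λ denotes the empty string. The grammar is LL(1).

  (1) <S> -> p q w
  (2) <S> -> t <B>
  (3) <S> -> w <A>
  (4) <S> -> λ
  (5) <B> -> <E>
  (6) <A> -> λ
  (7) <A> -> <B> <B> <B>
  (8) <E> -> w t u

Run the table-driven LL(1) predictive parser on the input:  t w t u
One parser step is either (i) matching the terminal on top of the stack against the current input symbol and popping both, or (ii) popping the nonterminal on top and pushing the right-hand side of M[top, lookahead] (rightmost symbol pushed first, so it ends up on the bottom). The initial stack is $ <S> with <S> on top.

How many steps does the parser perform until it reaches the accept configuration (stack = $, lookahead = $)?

7

step 1: stack=$ <S>  input=t w t u $  — expand <S> -> t <B>
step 2: stack=$ <B> t  input=t w t u $  — match t
step 3: stack=$ <B>  input=w t u $  — expand <B> -> <E>
step 4: stack=$ <E>  input=w t u $  — expand <E> -> w t u
step 5: stack=$ u t w  input=w t u $  — match w
step 6: stack=$ u t  input=t u $  — match t
step 7: stack=$ u  input=u $  — match u
Accept reached after 7 steps.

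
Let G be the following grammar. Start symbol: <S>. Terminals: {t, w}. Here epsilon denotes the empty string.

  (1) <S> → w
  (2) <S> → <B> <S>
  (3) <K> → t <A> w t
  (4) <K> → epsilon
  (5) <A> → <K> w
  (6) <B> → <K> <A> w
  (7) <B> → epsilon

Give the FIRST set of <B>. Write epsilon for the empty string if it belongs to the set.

{epsilon, t, w}

FIRST(<K>) = {epsilon, t}
FIRST(<A>) = {t, w}  (via <K> w)
FIRST(<B>) = {epsilon, t, w}  (via <K> <A> w)
FIRST(<S>) = {t, w}  (via <B> <S>)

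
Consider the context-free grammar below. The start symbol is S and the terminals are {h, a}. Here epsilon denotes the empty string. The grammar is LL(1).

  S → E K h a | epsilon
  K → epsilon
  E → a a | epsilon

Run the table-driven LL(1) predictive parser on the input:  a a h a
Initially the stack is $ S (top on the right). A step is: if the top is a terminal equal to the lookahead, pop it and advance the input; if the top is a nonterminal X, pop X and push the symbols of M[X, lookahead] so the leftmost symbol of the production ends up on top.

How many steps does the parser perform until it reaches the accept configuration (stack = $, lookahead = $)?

step 1: stack=$ S  input=a a h a $  — expand S → E K h a
step 2: stack=$ a h K E  input=a a h a $  — expand E → a a
step 3: stack=$ a h K a a  input=a a h a $  — match a
step 4: stack=$ a h K a  input=a h a $  — match a
step 5: stack=$ a h K  input=h a $  — expand K → epsilon
step 6: stack=$ a h  input=h a $  — match h
step 7: stack=$ a  input=a $  — match a
Accept reached after 7 steps.

7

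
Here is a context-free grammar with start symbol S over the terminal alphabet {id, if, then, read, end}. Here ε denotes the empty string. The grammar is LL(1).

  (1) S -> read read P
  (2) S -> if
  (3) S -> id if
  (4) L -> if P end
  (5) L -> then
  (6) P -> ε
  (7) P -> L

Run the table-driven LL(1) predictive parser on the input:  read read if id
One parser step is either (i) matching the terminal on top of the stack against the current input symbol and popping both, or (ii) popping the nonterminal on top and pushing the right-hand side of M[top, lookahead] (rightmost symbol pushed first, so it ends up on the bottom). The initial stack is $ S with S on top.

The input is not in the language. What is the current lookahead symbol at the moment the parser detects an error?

step 1: stack=$ S  input=read read if id $  — expand S -> read read P
step 2: stack=$ P read read  input=read read if id $  — match read
step 3: stack=$ P read  input=read if id $  — match read
step 4: stack=$ P  input=if id $  — expand P -> L
step 5: stack=$ L  input=if id $  — expand L -> if P end
step 6: stack=$ end P if  input=if id $  — match if
step 7: stack=$ end P  input=id $  — error: M[P, id] is empty

id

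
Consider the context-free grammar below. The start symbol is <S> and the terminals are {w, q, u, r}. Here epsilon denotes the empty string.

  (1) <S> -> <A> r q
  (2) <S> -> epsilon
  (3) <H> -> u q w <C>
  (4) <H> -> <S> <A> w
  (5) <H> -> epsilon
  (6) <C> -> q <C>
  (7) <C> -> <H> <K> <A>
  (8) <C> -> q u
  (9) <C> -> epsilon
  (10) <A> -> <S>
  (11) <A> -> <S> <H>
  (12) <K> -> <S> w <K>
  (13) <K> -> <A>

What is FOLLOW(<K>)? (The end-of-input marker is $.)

FIRST(<S>): from <S>-><A> r q we get {r, u, w}; from <S>->epsilon we get {epsilon}. So FIRST(<S>) = {epsilon, r, u, w}.
FIRST(<H>): from <H>->u q w <C> we get {u}; from <H>-><S> <A> w we get {r, u, w}; from <H>->epsilon we get {epsilon}. So FIRST(<H>) = {epsilon, r, u, w}.
FIRST(<A>): from <A>-><S> we get {epsilon, r, u, w}; from <A>-><S> <H> we get {epsilon, r, u, w}. So FIRST(<A>) = {epsilon, r, u, w}.
FIRST(<K>): from <K>-><S> w <K> we get {r, u, w}; from <K>-><A> we get {epsilon, r, u, w}. So FIRST(<K>) = {epsilon, r, u, w}.
FIRST(<C>): from <C>->q <C> we get {q}; from <C>-><H> <K> <A> we get {epsilon, r, u, w}; from <C>->q u we get {q}; from <C>->epsilon we get {epsilon}. So FIRST(<C>) = {epsilon, q, r, u, w}.
FOLLOW(<S>) includes $ since <S> is the start symbol.
FOLLOW(<S>): in <H>-><S> <A> w, <S> is followed by <A> w with FIRST {r, u, w}; in <A>-><S>, the suffix after <S> is empty, so FOLLOW(<S>) ⊇ FOLLOW(<A>) = {r, u, w}; in <A>-><S> <H>, <S> is followed by <H> with FIRST {epsilon, r, u, w}; in <A>-><S> <H>, the suffix after <S> is nullable, so FOLLOW(<S>) ⊇ FOLLOW(<A>) = {r, u, w}; in <K>-><S> w <K>, <S> is followed by w <K> with FIRST {w}. Thus FOLLOW(<S>) = {$, r, u, w}.
FOLLOW(<H>): in <C>-><H> <K> <A>, <H> is followed by <K> <A> with FIRST {epsilon, r, u, w}; in <C>-><H> <K> <A>, the suffix after <H> is nullable, so FOLLOW(<H>) ⊇ FOLLOW(<C>) = {r, u, w}; in <A>-><S> <H>, the suffix after <H> is empty, so FOLLOW(<H>) ⊇ FOLLOW(<A>) = {r, u, w}. Thus FOLLOW(<H>) = {r, u, w}.
FOLLOW(<C>): in <H>->u q w <C>, the suffix after <C> is empty, so FOLLOW(<C>) ⊇ FOLLOW(<H>) = {r, u, w}; in <C>->q <C>, the suffix after <C> is empty (adds nothing new). Thus FOLLOW(<C>) = {r, u, w}.
FOLLOW(<K>): in <C>-><H> <K> <A>, <K> is followed by <A> with FIRST {epsilon, r, u, w}; in <C>-><H> <K> <A>, the suffix after <K> is nullable, so FOLLOW(<K>) ⊇ FOLLOW(<C>) = {r, u, w}; in <K>-><S> w <K>, the suffix after <K> is empty (adds nothing new). Thus FOLLOW(<K>) = {r, u, w}.
FOLLOW(<A>): in <S>-><A> r q, <A> is followed by r q with FIRST {r}; in <H>-><S> <A> w, <A> is followed by w with FIRST {w}; in <C>-><H> <K> <A>, the suffix after <A> is empty, so FOLLOW(<A>) ⊇ FOLLOW(<C>) = {r, u, w}; in <K>-><A>, the suffix after <A> is empty, so FOLLOW(<A>) ⊇ FOLLOW(<K>) = {r, u, w}. Thus FOLLOW(<A>) = {r, u, w}.

{r, u, w}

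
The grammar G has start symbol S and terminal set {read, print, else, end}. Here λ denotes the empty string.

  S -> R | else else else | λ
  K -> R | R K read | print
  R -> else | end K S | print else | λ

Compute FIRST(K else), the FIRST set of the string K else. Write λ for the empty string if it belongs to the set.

FIRST(R) = {λ, else, end, print}
FIRST(S) = {λ, else, end, print}  (via R)
FIRST(K) = {λ, else, end, print, read}  (via R, R K read)
FIRST(K else): take FIRST of each symbol in turn, carrying on past any symbol whose FIRST contains λ; result {else, end, print, read}.

{else, end, print, read}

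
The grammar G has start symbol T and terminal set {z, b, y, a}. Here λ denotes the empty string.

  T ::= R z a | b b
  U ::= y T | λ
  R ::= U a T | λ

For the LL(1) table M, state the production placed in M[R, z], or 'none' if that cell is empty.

R ::= λ

FIRST(U) = {λ, y}
FIRST(R) = {λ, a, y}  (via U a T)
FIRST(T) = {a, b, y, z}  (via R z a)
FOLLOW(T) includes $ since T is the start symbol.
FOLLOW(R): in T::=R z a, R is followed by z a with FIRST {z}. Thus FOLLOW(R) = {z}.
For R ::= U a T: FIRST(U a T) = {a, y}, so it goes in M[R, t] for t ∈ {a, y}.
For R ::= λ: FIRST(λ) = {λ}, so it goes in M[R, t] for t ∈ {}; since λ ∈ FIRST, also for every t ∈ FOLLOW(R) = {z}.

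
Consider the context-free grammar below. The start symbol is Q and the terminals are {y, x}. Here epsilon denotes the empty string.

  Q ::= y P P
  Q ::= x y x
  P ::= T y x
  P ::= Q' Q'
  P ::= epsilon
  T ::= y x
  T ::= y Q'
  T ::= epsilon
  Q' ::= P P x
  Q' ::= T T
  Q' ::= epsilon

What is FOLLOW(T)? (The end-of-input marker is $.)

{$, x, y}

FIRST(Q) = {x, y}
FIRST(T) = {epsilon, y}
FIRST(P) = {epsilon, x, y}  (via T y x, Q' Q')
FIRST(Q') = {epsilon, x, y}  (via P P x, T T)
FOLLOW(Q) includes $ since Q is the start symbol.
FOLLOW(Q): Q appears on no right-hand side. Thus FOLLOW(Q) = {$}.
FOLLOW(P): in Q::=y P P (occurrence 1), P is followed by P with FIRST {epsilon, x, y}; in Q::=y P P (occurrence 1), the suffix after P is nullable, so FOLLOW(P) ⊇ FOLLOW(Q) = {$}; in Q::=y P P (occurrence 2), the suffix after P is empty, so FOLLOW(P) ⊇ FOLLOW(Q) = {$}; in Q'::=P P x (occurrence 1), P is followed by P x with FIRST {x, y}; in Q'::=P P x (occurrence 2), P is followed by x with FIRST {x}. Thus FOLLOW(P) = {$, x, y}.
FOLLOW(T): in P::=T y x, T is followed by y x with FIRST {y}; in Q'::=T T (occurrence 1), T is followed by T with FIRST {epsilon, y}; in Q'::=T T (occurrence 1), the suffix after T is nullable, so FOLLOW(T) ⊇ FOLLOW(Q') = {$, x, y}; in Q'::=T T (occurrence 2), the suffix after T is empty, so FOLLOW(T) ⊇ FOLLOW(Q') = {$, x, y}. Thus FOLLOW(T) = {$, x, y}.
FOLLOW(Q'): in P::=Q' Q' (occurrence 1), Q' is followed by Q' with FIRST {epsilon, x, y}; in P::=Q' Q' (occurrence 1), the suffix after Q' is nullable, so FOLLOW(Q') ⊇ FOLLOW(P) = {$, x, y}; in P::=Q' Q' (occurrence 2), the suffix after Q' is empty, so FOLLOW(Q') ⊇ FOLLOW(P) = {$, x, y}; in T::=y Q', the suffix after Q' is empty, so FOLLOW(Q') ⊇ FOLLOW(T) = {$, x, y}. Thus FOLLOW(Q') = {$, x, y}.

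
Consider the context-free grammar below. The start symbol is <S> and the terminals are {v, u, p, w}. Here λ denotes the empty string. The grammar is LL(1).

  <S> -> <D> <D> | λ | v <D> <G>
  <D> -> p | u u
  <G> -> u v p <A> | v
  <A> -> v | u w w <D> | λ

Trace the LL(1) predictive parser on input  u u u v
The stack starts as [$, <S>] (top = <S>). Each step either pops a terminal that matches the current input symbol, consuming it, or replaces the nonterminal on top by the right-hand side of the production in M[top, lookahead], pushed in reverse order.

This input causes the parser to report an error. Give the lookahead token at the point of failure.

     Stack      Input      Action
  1  $ <S>      u u u v $  expand <S> -> <D> <D>
  2  $ <D> <D>  u u u v $  expand <D> -> u u
  3  $ <D> u u  u u u v $  match u
  4  $ <D> u    u u v $    match u
  5  $ <D>      u v $      expand <D> -> u u
  6  $ u u      u v $      match u
  7  $ u        v $        error: top is terminal u but lookahead is v

v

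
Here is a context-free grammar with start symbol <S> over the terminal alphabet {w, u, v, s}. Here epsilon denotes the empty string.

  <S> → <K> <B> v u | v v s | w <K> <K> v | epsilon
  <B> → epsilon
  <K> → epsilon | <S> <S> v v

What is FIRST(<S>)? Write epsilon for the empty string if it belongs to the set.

{epsilon, v, w}

FIRST(<B>): from <B>→epsilon we get {epsilon}. So FIRST(<B>) = {epsilon}.
FIRST(<S>): from <S>→<K> <B> v u we get {v, w}; from <S>→v v s we get {v}; from <S>→w <K> <K> v we get {w}; from <S>→epsilon we get {epsilon}. So FIRST(<S>) = {epsilon, v, w}.
FIRST(<K>): from <K>→epsilon we get {epsilon}; from <K>→<S> <S> v v we get {v, w}. So FIRST(<K>) = {epsilon, v, w}.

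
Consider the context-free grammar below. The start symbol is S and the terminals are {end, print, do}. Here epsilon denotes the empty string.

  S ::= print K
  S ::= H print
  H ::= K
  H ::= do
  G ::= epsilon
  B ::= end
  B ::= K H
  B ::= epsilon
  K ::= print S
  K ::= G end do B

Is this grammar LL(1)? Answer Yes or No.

FIRST(S) = {do, end, print}
FIRST(H) = {do, end, print}
FIRST(G) = {epsilon}
FIRST(B) = {epsilon, end, print}
FIRST(K) = {end, print}
FOLLOW(S) = {$, do, end, print}
FOLLOW(H) = {$, do, end, print}
FOLLOW(G) = {end}
FOLLOW(B) = {$, do, end, print}
FOLLOW(K) = {$, do, end, print}
Cell M[B, end] receives both B ::= end and B ::= K H and B ::= epsilon — the grammar is not LL(1).

No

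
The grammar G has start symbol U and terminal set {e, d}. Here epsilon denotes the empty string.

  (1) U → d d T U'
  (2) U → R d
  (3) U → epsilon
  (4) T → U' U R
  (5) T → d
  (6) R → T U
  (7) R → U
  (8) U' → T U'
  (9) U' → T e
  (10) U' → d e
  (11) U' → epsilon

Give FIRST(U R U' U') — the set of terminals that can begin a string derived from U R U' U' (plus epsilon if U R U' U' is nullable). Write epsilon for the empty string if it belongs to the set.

{epsilon, d, e}

FIRST(U): from U→d d T U' we get {d}; from U→R d we get {d, e}; from U→epsilon we get {epsilon}. So FIRST(U) = {epsilon, d, e}.
FIRST(T): from T→U' U R we get {epsilon, d, e}; from T→d we get {d}. So FIRST(T) = {epsilon, d, e}.
FIRST(R): from R→T U we get {epsilon, d, e}; from R→U we get {epsilon, d, e}. So FIRST(R) = {epsilon, d, e}.
FIRST(U'): from U'→T U' we get {epsilon, d, e}; from U'→T e we get {d, e}; from U'→d e we get {d}; from U'→epsilon we get {epsilon}. So FIRST(U') = {epsilon, d, e}.
FIRST(U R U' U'): take FIRST of each symbol in turn, carrying on past any symbol whose FIRST contains epsilon; result {epsilon, d, e}.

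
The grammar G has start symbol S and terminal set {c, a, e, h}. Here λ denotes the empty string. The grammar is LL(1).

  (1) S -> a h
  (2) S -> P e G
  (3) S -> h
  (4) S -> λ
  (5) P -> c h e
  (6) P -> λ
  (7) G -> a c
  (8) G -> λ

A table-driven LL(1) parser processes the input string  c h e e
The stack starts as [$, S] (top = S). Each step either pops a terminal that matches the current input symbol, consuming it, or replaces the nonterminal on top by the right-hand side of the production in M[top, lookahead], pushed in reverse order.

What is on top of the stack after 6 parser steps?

G

step 1: stack=$ S  input=c h e e $  — expand S -> P e G
step 2: stack=$ G e P  input=c h e e $  — expand P -> c h e
step 3: stack=$ G e e h c  input=c h e e $  — match c
step 4: stack=$ G e e h  input=h e e $  — match h
step 5: stack=$ G e e  input=e e $  — match e
step 6: stack=$ G e  input=e $  — match e
Stack after step 6: $ G (top = G).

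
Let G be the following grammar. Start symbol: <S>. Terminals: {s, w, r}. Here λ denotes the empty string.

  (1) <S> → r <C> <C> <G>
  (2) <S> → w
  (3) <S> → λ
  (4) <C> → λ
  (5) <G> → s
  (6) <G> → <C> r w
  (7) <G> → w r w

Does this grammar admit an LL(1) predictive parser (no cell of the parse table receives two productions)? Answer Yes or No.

Yes

FIRST(<S>) = {λ, r, w}
FIRST(<C>) = {λ}
FIRST(<G>) = {r, s, w}
FOLLOW(<S>) = {$}
FOLLOW(<C>) = {r, s, w}
FOLLOW(<G>) = {$}
Each cell of M receives at most one production.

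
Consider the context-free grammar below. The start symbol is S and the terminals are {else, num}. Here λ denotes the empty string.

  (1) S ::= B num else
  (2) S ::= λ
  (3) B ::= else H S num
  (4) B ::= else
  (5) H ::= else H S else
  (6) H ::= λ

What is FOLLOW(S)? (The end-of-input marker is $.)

{$, else, num}

FIRST(B): from B::=else H S num we get {else}; from B::=else we get {else}. So FIRST(B) = {else}.
FIRST(H): from H::=else H S else we get {else}; from H::=λ we get {λ}. So FIRST(H) = {λ, else}.
FIRST(S): from S::=B num else we get {else}; from S::=λ we get {λ}. So FIRST(S) = {λ, else}.
FOLLOW(S) includes $ since S is the start symbol.
FOLLOW(S): in B::=else H S num, S is followed by num with FIRST {num}; in H::=else H S else, S is followed by else with FIRST {else}. Thus FOLLOW(S) = {$, else, num}.
FOLLOW(B): in S::=B num else, B is followed by num else with FIRST {num}. Thus FOLLOW(B) = {num}.
FOLLOW(H): in B::=else H S num, H is followed by S num with FIRST {else, num}; in H::=else H S else, H is followed by S else with FIRST {else}. Thus FOLLOW(H) = {else, num}.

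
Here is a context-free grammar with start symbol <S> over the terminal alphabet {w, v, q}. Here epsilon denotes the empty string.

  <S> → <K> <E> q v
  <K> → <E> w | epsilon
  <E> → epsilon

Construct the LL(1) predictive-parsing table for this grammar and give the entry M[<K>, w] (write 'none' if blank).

<K> → <E> w

FIRST(<E>): from <E>→epsilon we get {epsilon}. So FIRST(<E>) = {epsilon}.
FIRST(<K>): from <K>→<E> w we get {w}; from <K>→epsilon we get {epsilon}. So FIRST(<K>) = {epsilon, w}.
FIRST(<S>): from <S>→<K> <E> q v we get {q, w}. So FIRST(<S>) = {q, w}.
FOLLOW(<S>) includes $ since <S> is the start symbol.
FOLLOW(<K>): in <S>→<K> <E> q v, <K> is followed by <E> q v with FIRST {q}. Thus FOLLOW(<K>) = {q}.
For <K> → <E> w: FIRST(<E> w) = {w}, so it goes in M[<K>, t] for t ∈ {w}.
For <K> → epsilon: FIRST(epsilon) = {epsilon}, so it goes in M[<K>, t] for t ∈ {}; since epsilon ∈ FIRST, also for every t ∈ FOLLOW(<K>) = {q}.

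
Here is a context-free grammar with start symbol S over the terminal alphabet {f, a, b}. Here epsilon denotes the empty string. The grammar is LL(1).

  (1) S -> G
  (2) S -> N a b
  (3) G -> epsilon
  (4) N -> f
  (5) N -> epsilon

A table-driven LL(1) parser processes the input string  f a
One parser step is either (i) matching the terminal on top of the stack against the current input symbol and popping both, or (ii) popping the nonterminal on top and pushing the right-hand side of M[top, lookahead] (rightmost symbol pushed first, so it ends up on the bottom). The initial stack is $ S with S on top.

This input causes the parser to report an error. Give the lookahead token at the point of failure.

$

step 1: stack=$ S  input=f a $  — expand S -> N a b
step 2: stack=$ b a N  input=f a $  — expand N -> f
step 3: stack=$ b a f  input=f a $  — match f
step 4: stack=$ b a  input=a $  — match a
step 5: stack=$ b  input=$  — error: top is terminal b but lookahead is $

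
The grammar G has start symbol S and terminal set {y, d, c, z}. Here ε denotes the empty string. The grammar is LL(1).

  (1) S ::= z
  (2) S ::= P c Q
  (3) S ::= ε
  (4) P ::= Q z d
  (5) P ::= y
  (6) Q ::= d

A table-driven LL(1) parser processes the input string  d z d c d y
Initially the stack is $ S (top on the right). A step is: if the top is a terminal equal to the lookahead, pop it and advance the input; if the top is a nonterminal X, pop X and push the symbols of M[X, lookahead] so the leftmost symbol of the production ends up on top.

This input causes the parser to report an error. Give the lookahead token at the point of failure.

y

      Stack        Input          Action
   1  $ S          d z d c d y $  expand S ::= P c Q
   2  $ Q c P      d z d c d y $  expand P ::= Q z d
   3  $ Q c d z Q  d z d c d y $  expand Q ::= d
   4  $ Q c d z d  d z d c d y $  match d
   5  $ Q c d z    z d c d y $    match z
   6  $ Q c d      d c d y $      match d
   7  $ Q c        c d y $        match c
   8  $ Q          d y $          expand Q ::= d
   9  $ d          d y $          match d
  10  $            y $            error: stack empty but input remains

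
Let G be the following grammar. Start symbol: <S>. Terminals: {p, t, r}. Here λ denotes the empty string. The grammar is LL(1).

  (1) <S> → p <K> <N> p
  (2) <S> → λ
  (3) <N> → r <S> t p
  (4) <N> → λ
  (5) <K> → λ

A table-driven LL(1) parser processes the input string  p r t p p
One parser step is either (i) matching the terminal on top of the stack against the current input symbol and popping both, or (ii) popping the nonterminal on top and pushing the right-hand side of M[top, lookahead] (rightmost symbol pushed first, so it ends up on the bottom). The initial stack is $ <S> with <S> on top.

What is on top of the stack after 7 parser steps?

     Stack          Input        Action
  1  $ <S>          p r t p p $  expand <S> → p <K> <N> p
  2  $ p <N> <K> p  p r t p p $  match p
  3  $ p <N> <K>    r t p p $    expand <K> → λ
  4  $ p <N>        r t p p $    expand <N> → r <S> t p
  5  $ p p t <S> r  r t p p $    match r
  6  $ p p t <S>    t p p $      expand <S> → λ
  7  $ p p t        t p p $      match t
Stack after step 7: $ p p (top = p).

p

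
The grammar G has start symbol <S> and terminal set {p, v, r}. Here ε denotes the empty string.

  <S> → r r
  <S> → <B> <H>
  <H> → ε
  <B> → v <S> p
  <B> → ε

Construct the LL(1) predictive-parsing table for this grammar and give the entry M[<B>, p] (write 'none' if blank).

<B> → ε

FIRST(<H>) = {ε}
FIRST(<B>) = {ε, v}
FIRST(<S>) = {ε, r, v}  (via <B> <H>)
FOLLOW(<S>) includes $ since <S> is the start symbol.
FOLLOW(<S>): in <B>→v <S> p, <S> is followed by p with FIRST {p}. Thus FOLLOW(<S>) = {$, p}.
FOLLOW(<B>): in <S>→<B> <H>, <B> is followed by <H> with FIRST {ε}; in <S>→<B> <H>, the suffix after <B> is nullable, so FOLLOW(<B>) ⊇ FOLLOW(<S>) = {$, p}. Thus FOLLOW(<B>) = {$, p}.
For <B> → v <S> p: FIRST(v <S> p) = {v}, so it goes in M[<B>, t] for t ∈ {v}.
For <B> → ε: FIRST(ε) = {ε}, so it goes in M[<B>, t] for t ∈ {}; since ε ∈ FIRST, also for every t ∈ FOLLOW(<B>) = {$, p}.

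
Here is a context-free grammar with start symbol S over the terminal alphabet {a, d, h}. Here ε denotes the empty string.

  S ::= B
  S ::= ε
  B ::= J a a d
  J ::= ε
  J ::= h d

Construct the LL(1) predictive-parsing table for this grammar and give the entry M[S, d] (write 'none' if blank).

none

FIRST(J): from J::=ε we get {ε}; from J::=h d we get {h}. So FIRST(J) = {ε, h}.
FIRST(B): from B::=J a a d we get {a, h}. So FIRST(B) = {a, h}.
FIRST(S): from S::=B we get {a, h}; from S::=ε we get {ε}. So FIRST(S) = {ε, a, h}.
FOLLOW(S) includes $ since S is the start symbol.
FOLLOW(S): S appears on no right-hand side. Thus FOLLOW(S) = {$}.
For S ::= B: FIRST(B) = {a, h}, so it goes in M[S, t] for t ∈ {a, h}.
For S ::= ε: FIRST(ε) = {ε}, so it goes in M[S, t] for t ∈ {}; since ε ∈ FIRST, also for every t ∈ FOLLOW(S) = {$}.
None of these place a production in M[S, d].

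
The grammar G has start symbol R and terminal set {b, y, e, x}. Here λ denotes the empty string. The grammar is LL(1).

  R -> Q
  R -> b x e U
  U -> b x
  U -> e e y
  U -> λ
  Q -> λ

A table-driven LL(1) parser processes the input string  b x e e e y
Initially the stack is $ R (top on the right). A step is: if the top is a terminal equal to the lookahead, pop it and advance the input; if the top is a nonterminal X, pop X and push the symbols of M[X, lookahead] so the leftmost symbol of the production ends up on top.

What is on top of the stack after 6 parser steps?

step 1: stack=$ R  input=b x e e e y $  — expand R -> b x e U
step 2: stack=$ U e x b  input=b x e e e y $  — match b
step 3: stack=$ U e x  input=x e e e y $  — match x
step 4: stack=$ U e  input=e e e y $  — match e
step 5: stack=$ U  input=e e y $  — expand U -> e e y
step 6: stack=$ y e e  input=e e y $  — match e
Stack after step 6: $ y e (top = e).

e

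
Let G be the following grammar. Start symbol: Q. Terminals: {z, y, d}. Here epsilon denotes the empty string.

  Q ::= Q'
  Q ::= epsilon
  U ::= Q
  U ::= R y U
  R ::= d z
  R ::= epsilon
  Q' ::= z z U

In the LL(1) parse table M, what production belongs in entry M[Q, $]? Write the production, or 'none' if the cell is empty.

FIRST(R): from R::=d z we get {d}; from R::=epsilon we get {epsilon}. So FIRST(R) = {epsilon, d}.
FIRST(Q'): from Q'::=z z U we get {z}. So FIRST(Q') = {z}.
FIRST(Q): from Q::=Q' we get {z}; from Q::=epsilon we get {epsilon}. So FIRST(Q) = {epsilon, z}.
FIRST(U): from U::=Q we get {epsilon, z}; from U::=R y U we get {d, y}. So FIRST(U) = {epsilon, d, y, z}.
FOLLOW(Q) includes $ since Q is the start symbol.
FOLLOW(Q): in U::=Q, the suffix after Q is empty, so FOLLOW(Q) ⊇ FOLLOW(U) = {$}. Thus FOLLOW(Q) = {$}.
FOLLOW(U): in U::=R y U, the suffix after U is empty (adds nothing new); in Q'::=z z U, the suffix after U is empty, so FOLLOW(U) ⊇ FOLLOW(Q') = {$}. Thus FOLLOW(U) = {$}.
For Q ::= Q': FIRST(Q') = {z}, so it goes in M[Q, t] for t ∈ {z}.
For Q ::= epsilon: FIRST(epsilon) = {epsilon}, so it goes in M[Q, t] for t ∈ {}; since epsilon ∈ FIRST, also for every t ∈ FOLLOW(Q) = {$}.

Q ::= epsilon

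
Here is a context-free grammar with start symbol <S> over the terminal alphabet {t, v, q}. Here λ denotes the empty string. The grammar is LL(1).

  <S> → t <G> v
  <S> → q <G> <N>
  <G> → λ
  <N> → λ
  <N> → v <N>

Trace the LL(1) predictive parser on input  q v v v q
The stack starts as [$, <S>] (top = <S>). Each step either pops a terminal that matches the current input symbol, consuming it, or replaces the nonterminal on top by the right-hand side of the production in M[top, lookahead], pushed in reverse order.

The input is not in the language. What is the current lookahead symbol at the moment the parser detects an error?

      Stack        Input        Action
   1  $ <S>        q v v v q $  expand <S> → q <G> <N>
   2  $ <N> <G> q  q v v v q $  match q
   3  $ <N> <G>    v v v q $    expand <G> → λ
   4  $ <N>        v v v q $    expand <N> → v <N>
   5  $ <N> v      v v v q $    match v
   6  $ <N>        v v q $      expand <N> → v <N>
   7  $ <N> v      v v q $      match v
   8  $ <N>        v q $        expand <N> → v <N>
   9  $ <N> v      v q $        match v
  10  $ <N>        q $          error: M[<N>, q] is empty

q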